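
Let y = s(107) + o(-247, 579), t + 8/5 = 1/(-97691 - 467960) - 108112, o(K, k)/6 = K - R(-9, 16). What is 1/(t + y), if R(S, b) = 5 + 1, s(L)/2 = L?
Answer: -2828255/309460874293 ≈ -9.1393e-6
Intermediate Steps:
s(L) = 2*L
R(S, b) = 6
o(K, k) = -36 + 6*K (o(K, k) = 6*(K - 1*6) = 6*(K - 6) = 6*(-6 + K) = -36 + 6*K)
t = -305772829773/2828255 (t = -8/5 + (1/(-97691 - 467960) - 108112) = -8/5 + (1/(-565651) - 108112) = -8/5 + (-1/565651 - 108112) = -8/5 - 61153660913/565651 = -305772829773/2828255 ≈ -1.0811e+5)
y = -1304 (y = 2*107 + (-36 + 6*(-247)) = 214 + (-36 - 1482) = 214 - 1518 = -1304)
1/(t + y) = 1/(-305772829773/2828255 - 1304) = 1/(-309460874293/2828255) = -2828255/309460874293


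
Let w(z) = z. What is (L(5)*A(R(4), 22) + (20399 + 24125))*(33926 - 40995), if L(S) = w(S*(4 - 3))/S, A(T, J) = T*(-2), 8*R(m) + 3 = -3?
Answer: -629501519/2 ≈ -3.1475e+8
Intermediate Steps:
R(m) = -¾ (R(m) = -3/8 + (⅛)*(-3) = -3/8 - 3/8 = -¾)
A(T, J) = -2*T
L(S) = 1 (L(S) = (S*(4 - 3))/S = (S*1)/S = S/S = 1)
(L(5)*A(R(4), 22) + (20399 + 24125))*(33926 - 40995) = (1*(-2*(-¾)) + (20399 + 24125))*(33926 - 40995) = (1*(3/2) + 44524)*(-7069) = (3/2 + 44524)*(-7069) = (89051/2)*(-7069) = -629501519/2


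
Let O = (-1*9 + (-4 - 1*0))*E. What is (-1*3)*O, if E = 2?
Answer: 78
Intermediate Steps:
O = -26 (O = (-1*9 + (-4 - 1*0))*2 = (-9 + (-4 + 0))*2 = (-9 - 4)*2 = -13*2 = -26)
(-1*3)*O = -1*3*(-26) = -3*(-26) = 78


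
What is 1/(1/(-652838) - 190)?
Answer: -652838/124039221 ≈ -0.0052632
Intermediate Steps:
1/(1/(-652838) - 190) = 1/(-1/652838 - 190) = 1/(-124039221/652838) = -652838/124039221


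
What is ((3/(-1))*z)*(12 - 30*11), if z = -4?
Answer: -3816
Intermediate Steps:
((3/(-1))*z)*(12 - 30*11) = ((3/(-1))*(-4))*(12 - 30*11) = ((3*(-1))*(-4))*(12 - 330) = -3*(-4)*(-318) = 12*(-318) = -3816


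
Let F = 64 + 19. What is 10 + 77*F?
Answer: 6401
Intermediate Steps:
F = 83
10 + 77*F = 10 + 77*83 = 10 + 6391 = 6401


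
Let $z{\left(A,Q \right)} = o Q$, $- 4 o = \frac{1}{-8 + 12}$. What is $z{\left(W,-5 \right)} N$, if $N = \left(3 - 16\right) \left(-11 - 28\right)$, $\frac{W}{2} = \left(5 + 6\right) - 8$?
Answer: $\frac{2535}{16} \approx 158.44$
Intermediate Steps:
$W = 6$ ($W = 2 \left(\left(5 + 6\right) - 8\right) = 2 \left(11 - 8\right) = 2 \cdot 3 = 6$)
$o = - \frac{1}{16}$ ($o = - \frac{1}{4 \left(-8 + 12\right)} = - \frac{1}{4 \cdot 4} = \left(- \frac{1}{4}\right) \frac{1}{4} = - \frac{1}{16} \approx -0.0625$)
$z{\left(A,Q \right)} = - \frac{Q}{16}$
$N = 507$ ($N = \left(-13\right) \left(-39\right) = 507$)
$z{\left(W,-5 \right)} N = \left(- \frac{1}{16}\right) \left(-5\right) 507 = \frac{5}{16} \cdot 507 = \frac{2535}{16}$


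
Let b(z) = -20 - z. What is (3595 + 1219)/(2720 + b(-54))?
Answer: 2407/1377 ≈ 1.7480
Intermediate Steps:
(3595 + 1219)/(2720 + b(-54)) = (3595 + 1219)/(2720 + (-20 - 1*(-54))) = 4814/(2720 + (-20 + 54)) = 4814/(2720 + 34) = 4814/2754 = 4814*(1/2754) = 2407/1377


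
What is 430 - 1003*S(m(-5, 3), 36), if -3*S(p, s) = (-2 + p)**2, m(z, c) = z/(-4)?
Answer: 9889/16 ≈ 618.06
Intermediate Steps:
m(z, c) = -z/4 (m(z, c) = z*(-1/4) = -z/4)
S(p, s) = -(-2 + p)**2/3
430 - 1003*S(m(-5, 3), 36) = 430 - (-1003)*(-2 - 1/4*(-5))**2/3 = 430 - (-1003)*(-2 + 5/4)**2/3 = 430 - (-1003)*(-3/4)**2/3 = 430 - (-1003)*9/(3*16) = 430 - 1003*(-3/16) = 430 + 3009/16 = 9889/16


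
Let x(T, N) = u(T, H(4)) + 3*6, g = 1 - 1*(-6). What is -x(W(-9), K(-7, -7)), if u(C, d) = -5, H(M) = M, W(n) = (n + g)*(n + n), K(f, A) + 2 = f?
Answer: -13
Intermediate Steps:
g = 7 (g = 1 + 6 = 7)
K(f, A) = -2 + f
W(n) = 2*n*(7 + n) (W(n) = (n + 7)*(n + n) = (7 + n)*(2*n) = 2*n*(7 + n))
x(T, N) = 13 (x(T, N) = -5 + 3*6 = -5 + 18 = 13)
-x(W(-9), K(-7, -7)) = -1*13 = -13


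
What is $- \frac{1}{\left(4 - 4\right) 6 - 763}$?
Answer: $\frac{1}{763} \approx 0.0013106$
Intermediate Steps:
$- \frac{1}{\left(4 - 4\right) 6 - 763} = - \frac{1}{0 \cdot 6 - 763} = - \frac{1}{0 - 763} = - \frac{1}{-763} = \left(-1\right) \left(- \frac{1}{763}\right) = \frac{1}{763}$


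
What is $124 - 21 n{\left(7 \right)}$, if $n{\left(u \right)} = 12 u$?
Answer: $-1640$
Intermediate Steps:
$124 - 21 n{\left(7 \right)} = 124 - 21 \cdot 12 \cdot 7 = 124 - 1764 = -1640$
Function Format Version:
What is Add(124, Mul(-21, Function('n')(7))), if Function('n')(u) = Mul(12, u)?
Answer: -1640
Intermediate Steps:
Add(124, Mul(-21, Function('n')(7))) = Add(124, Mul(-21, Mul(12, 7))) = Add(124, Mul(-21, 84)) = Add(124, -1764) = -1640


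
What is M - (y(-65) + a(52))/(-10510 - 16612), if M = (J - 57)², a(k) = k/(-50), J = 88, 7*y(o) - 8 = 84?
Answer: 2280622234/2373175 ≈ 961.00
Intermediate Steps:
y(o) = 92/7 (y(o) = 8/7 + (⅐)*84 = 8/7 + 12 = 92/7)
a(k) = -k/50 (a(k) = k*(-1/50) = -k/50)
M = 961 (M = (88 - 57)² = 31² = 961)
M - (y(-65) + a(52))/(-10510 - 16612) = 961 - (92/7 - 1/50*52)/(-10510 - 16612) = 961 - (92/7 - 26/25)/(-27122) = 961 - 2118*(-1)/(175*27122) = 961 - 1*(-1059/2373175) = 961 + 1059/2373175 = 2280622234/2373175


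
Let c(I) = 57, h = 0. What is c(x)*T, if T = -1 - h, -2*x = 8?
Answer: -57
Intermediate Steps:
x = -4 (x = -½*8 = -4)
T = -1 (T = -1 - 1*0 = -1 + 0 = -1)
c(x)*T = 57*(-1) = -57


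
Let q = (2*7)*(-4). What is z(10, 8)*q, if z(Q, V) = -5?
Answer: 280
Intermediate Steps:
q = -56 (q = 14*(-4) = -56)
z(10, 8)*q = -5*(-56) = 280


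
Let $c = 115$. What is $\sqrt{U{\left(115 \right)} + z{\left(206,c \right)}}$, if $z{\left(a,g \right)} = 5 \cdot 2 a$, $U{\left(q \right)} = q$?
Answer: $5 \sqrt{87} \approx 46.637$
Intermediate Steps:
$z{\left(a,g \right)} = 10 a$
$\sqrt{U{\left(115 \right)} + z{\left(206,c \right)}} = \sqrt{115 + 10 \cdot 206} = \sqrt{115 + 2060} = \sqrt{2175} = 5 \sqrt{87}$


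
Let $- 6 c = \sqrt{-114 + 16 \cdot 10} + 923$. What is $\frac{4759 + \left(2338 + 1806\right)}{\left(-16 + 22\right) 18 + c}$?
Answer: $- \frac{4896650}{25193} + \frac{17806 \sqrt{46}}{25193} \approx -189.57$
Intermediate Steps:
$c = - \frac{923}{6} - \frac{\sqrt{46}}{6}$ ($c = - \frac{\sqrt{-114 + 16 \cdot 10} + 923}{6} = - \frac{\sqrt{-114 + 160} + 923}{6} = - \frac{\sqrt{46} + 923}{6} = - \frac{923 + \sqrt{46}}{6} = - \frac{923}{6} - \frac{\sqrt{46}}{6} \approx -154.96$)
$\frac{4759 + \left(2338 + 1806\right)}{\left(-16 + 22\right) 18 + c} = \frac{4759 + \left(2338 + 1806\right)}{\left(-16 + 22\right) 18 - \left(\frac{923}{6} + \frac{\sqrt{46}}{6}\right)} = \frac{4759 + 4144}{6 \cdot 18 - \left(\frac{923}{6} + \frac{\sqrt{46}}{6}\right)} = \frac{8903}{108 - \left(\frac{923}{6} + \frac{\sqrt{46}}{6}\right)} = \frac{8903}{- \frac{275}{6} - \frac{\sqrt{46}}{6}}$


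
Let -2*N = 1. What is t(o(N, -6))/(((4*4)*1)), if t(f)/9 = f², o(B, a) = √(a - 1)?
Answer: -63/16 ≈ -3.9375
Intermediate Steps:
N = -½ (N = -½*1 = -½ ≈ -0.50000)
o(B, a) = √(-1 + a)
t(f) = 9*f²
t(o(N, -6))/(((4*4)*1)) = (9*(√(-1 - 6))²)/(((4*4)*1)) = (9*(√(-7))²)/((16*1)) = (9*(I*√7)²)/16 = (9*(-7))/16 = (1/16)*(-63) = -63/16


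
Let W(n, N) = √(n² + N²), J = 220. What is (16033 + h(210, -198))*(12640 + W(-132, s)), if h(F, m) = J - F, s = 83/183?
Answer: 202783520 + 1315*√23340769/3 ≈ 2.0490e+8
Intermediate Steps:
s = 83/183 (s = 83*(1/183) = 83/183 ≈ 0.45355)
h(F, m) = 220 - F
W(n, N) = √(N² + n²)
(16033 + h(210, -198))*(12640 + W(-132, s)) = (16033 + (220 - 1*210))*(12640 + √((83/183)² + (-132)²)) = (16033 + (220 - 210))*(12640 + √(6889/33489 + 17424)) = (16033 + 10)*(12640 + √(583519225/33489)) = 16043*(12640 + 5*√23340769/183) = 202783520 + 1315*√23340769/3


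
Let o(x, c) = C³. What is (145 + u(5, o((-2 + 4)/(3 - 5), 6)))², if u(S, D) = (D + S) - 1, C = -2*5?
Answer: 724201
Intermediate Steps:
C = -10
o(x, c) = -1000 (o(x, c) = (-10)³ = -1000)
u(S, D) = -1 + D + S
(145 + u(5, o((-2 + 4)/(3 - 5), 6)))² = (145 + (-1 - 1000 + 5))² = (145 - 996)² = (-851)² = 724201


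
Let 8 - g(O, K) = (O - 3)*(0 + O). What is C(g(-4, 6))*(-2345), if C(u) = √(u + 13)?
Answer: -2345*I*√7 ≈ -6204.3*I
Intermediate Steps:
g(O, K) = 8 - O*(-3 + O) (g(O, K) = 8 - (O - 3)*(0 + O) = 8 - (-3 + O)*O = 8 - O*(-3 + O))
C(u) = √(13 + u)
C(g(-4, 6))*(-2345) = √(13 + (8 - 1*(-4)² + 3*(-4)))*(-2345) = √(13 + (8 - 1*16 - 12))*(-2345) = √(13 + (8 - 16 - 12))*(-2345) = √(13 - 20)*(-2345) = √(-7)*(-2345) = (I*√7)*(-2345) = -2345*I*√7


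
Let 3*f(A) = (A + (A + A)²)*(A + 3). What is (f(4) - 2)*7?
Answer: 3290/3 ≈ 1096.7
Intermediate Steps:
f(A) = (3 + A)*(A + 4*A²)/3 (f(A) = ((A + (A + A)²)*(A + 3))/3 = ((A + (2*A)²)*(3 + A))/3 = ((A + 4*A²)*(3 + A))/3 = ((3 + A)*(A + 4*A²))/3 = (3 + A)*(A + 4*A²)/3)
(f(4) - 2)*7 = ((⅓)*4*(3 + 4*4² + 13*4) - 2)*7 = ((⅓)*4*(3 + 4*16 + 52) - 2)*7 = ((⅓)*4*(3 + 64 + 52) - 2)*7 = ((⅓)*4*119 - 2)*7 = (476/3 - 2)*7 = (470/3)*7 = 3290/3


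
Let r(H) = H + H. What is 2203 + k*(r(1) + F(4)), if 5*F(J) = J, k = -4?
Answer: 10959/5 ≈ 2191.8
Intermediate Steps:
r(H) = 2*H
F(J) = J/5
2203 + k*(r(1) + F(4)) = 2203 - 4*(2*1 + (1/5)*4) = 2203 - 4*(2 + 4/5) = 2203 - 4*14/5 = 2203 - 56/5 = 10959/5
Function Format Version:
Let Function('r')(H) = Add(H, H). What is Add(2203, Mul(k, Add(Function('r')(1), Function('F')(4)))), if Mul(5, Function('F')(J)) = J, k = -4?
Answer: Rational(10959, 5) ≈ 2191.8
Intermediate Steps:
Function('r')(H) = Mul(2, H)
Function('F')(J) = Mul(Rational(1, 5), J)
Add(2203, Mul(k, Add(Function('r')(1), Function('F')(4)))) = Add(2203, Mul(-4, Add(Mul(2, 1), Mul(Rational(1, 5), 4)))) = Add(2203, Mul(-4, Add(2, Rational(4, 5)))) = Add(2203, Mul(-4, Rational(14, 5))) = Add(2203, Rational(-56, 5)) = Rational(10959, 5)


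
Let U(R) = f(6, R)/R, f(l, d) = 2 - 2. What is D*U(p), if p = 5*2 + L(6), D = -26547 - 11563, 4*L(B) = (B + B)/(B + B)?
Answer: 0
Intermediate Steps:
f(l, d) = 0
L(B) = ¼ (L(B) = ((B + B)/(B + B))/4 = ((2*B)/((2*B)))/4 = ((2*B)*(1/(2*B)))/4 = (¼)*1 = ¼)
D = -38110
p = 41/4 (p = 5*2 + ¼ = 10 + ¼ = 41/4 ≈ 10.250)
U(R) = 0 (U(R) = 0/R = 0)
D*U(p) = -38110*0 = 0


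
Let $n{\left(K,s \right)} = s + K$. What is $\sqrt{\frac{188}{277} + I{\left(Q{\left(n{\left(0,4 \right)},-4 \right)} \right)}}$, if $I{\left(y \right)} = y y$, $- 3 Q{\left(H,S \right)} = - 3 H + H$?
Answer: $\frac{2 \sqrt{1344835}}{831} \approx 2.791$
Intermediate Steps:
$n{\left(K,s \right)} = K + s$
$Q{\left(H,S \right)} = \frac{2 H}{3}$ ($Q{\left(H,S \right)} = - \frac{- 3 H + H}{3} = - \frac{\left(-2\right) H}{3} = \frac{2 H}{3}$)
$I{\left(y \right)} = y^{2}$
$\sqrt{\frac{188}{277} + I{\left(Q{\left(n{\left(0,4 \right)},-4 \right)} \right)}} = \sqrt{\frac{188}{277} + \left(\frac{2 \left(0 + 4\right)}{3}\right)^{2}} = \sqrt{188 \cdot \frac{1}{277} + \left(\frac{2}{3} \cdot 4\right)^{2}} = \sqrt{\frac{188}{277} + \left(\frac{8}{3}\right)^{2}} = \sqrt{\frac{188}{277} + \frac{64}{9}} = \sqrt{\frac{19420}{2493}} = \frac{2 \sqrt{1344835}}{831}$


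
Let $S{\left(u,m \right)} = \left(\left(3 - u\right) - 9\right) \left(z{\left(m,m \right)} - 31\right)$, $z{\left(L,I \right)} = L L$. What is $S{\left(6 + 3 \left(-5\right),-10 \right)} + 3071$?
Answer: $3278$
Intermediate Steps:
$z{\left(L,I \right)} = L^{2}$
$S{\left(u,m \right)} = \left(-31 + m^{2}\right) \left(-6 - u\right)$ ($S{\left(u,m \right)} = \left(\left(3 - u\right) - 9\right) \left(m^{2} - 31\right) = \left(-6 - u\right) \left(-31 + m^{2}\right) = \left(-31 + m^{2}\right) \left(-6 - u\right)$)
$S{\left(6 + 3 \left(-5\right),-10 \right)} + 3071 = \left(186 - 6 \left(-10\right)^{2} + 31 \left(6 + 3 \left(-5\right)\right) - \left(6 + 3 \left(-5\right)\right) \left(-10\right)^{2}\right) + 3071 = \left(186 - 600 + 31 \left(6 - 15\right) - \left(6 - 15\right) 100\right) + 3071 = \left(186 - 600 + 31 \left(-9\right) - \left(-9\right) 100\right) + 3071 = \left(186 - 600 - 279 + 900\right) + 3071 = 207 + 3071 = 3278$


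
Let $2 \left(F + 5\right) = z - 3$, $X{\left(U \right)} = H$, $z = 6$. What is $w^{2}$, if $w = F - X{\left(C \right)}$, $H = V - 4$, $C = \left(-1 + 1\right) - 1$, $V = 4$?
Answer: $\frac{49}{4} \approx 12.25$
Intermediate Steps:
$C = -1$ ($C = 0 - 1 = -1$)
$H = 0$ ($H = 4 - 4 = 0$)
$X{\left(U \right)} = 0$
$F = - \frac{7}{2}$ ($F = -5 + \frac{6 - 3}{2} = -5 + \frac{1}{2} \cdot 3 = -5 + \frac{3}{2} = - \frac{7}{2} \approx -3.5$)
$w = - \frac{7}{2}$ ($w = - \frac{7}{2} - 0 = - \frac{7}{2} + 0 = - \frac{7}{2} \approx -3.5$)
$w^{2} = \left(- \frac{7}{2}\right)^{2} = \frac{49}{4}$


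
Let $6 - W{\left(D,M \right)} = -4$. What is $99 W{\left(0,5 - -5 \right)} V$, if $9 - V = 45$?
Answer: $-35640$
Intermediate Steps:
$W{\left(D,M \right)} = 10$ ($W{\left(D,M \right)} = 6 - -4 = 6 + 4 = 10$)
$V = -36$ ($V = 9 - 45 = -36$)
$99 W{\left(0,5 - -5 \right)} V = 99 \cdot 10 \left(-36\right) = 990 \left(-36\right) = -35640$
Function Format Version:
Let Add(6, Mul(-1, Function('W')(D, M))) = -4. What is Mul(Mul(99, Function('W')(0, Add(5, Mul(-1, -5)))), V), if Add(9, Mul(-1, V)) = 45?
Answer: -35640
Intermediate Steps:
Function('W')(D, M) = 10 (Function('W')(D, M) = Add(6, Mul(-1, -4)) = Add(6, 4) = 10)
V = -36 (V = Add(9, Mul(-1, 45)) = Add(9, -45) = -36)
Mul(Mul(99, Function('W')(0, Add(5, Mul(-1, -5)))), V) = Mul(Mul(99, 10), -36) = Mul(990, -36) = -35640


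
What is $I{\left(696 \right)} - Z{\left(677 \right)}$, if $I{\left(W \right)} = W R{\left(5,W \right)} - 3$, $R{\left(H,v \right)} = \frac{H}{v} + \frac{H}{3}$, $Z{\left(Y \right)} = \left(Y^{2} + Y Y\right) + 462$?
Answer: $-915958$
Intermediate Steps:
$Z{\left(Y \right)} = 462 + 2 Y^{2}$ ($Z{\left(Y \right)} = \left(Y^{2} + Y^{2}\right) + 462 = 2 Y^{2} + 462 = 462 + 2 Y^{2}$)
$R{\left(H,v \right)} = \frac{H}{3} + \frac{H}{v}$ ($R{\left(H,v \right)} = \frac{H}{v} + H \frac{1}{3} = \frac{H}{v} + \frac{H}{3} = \frac{H}{3} + \frac{H}{v}$)
$I{\left(W \right)} = -3 + W \left(\frac{5}{3} + \frac{5}{W}\right)$ ($I{\left(W \right)} = W \left(\frac{1}{3} \cdot 5 + \frac{5}{W}\right) - 3 = W \left(\frac{5}{3} + \frac{5}{W}\right) - 3 = -3 + W \left(\frac{5}{3} + \frac{5}{W}\right)$)
$I{\left(696 \right)} - Z{\left(677 \right)} = \left(2 + \frac{5}{3} \cdot 696\right) - \left(462 + 2 \cdot 677^{2}\right) = \left(2 + 1160\right) - \left(462 + 2 \cdot 458329\right) = 1162 - \left(462 + 916658\right) = 1162 - 917120 = -915958$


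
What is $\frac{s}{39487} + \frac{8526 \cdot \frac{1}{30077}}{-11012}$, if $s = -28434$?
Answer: $- \frac{672707341227}{934171949642} \approx -0.72011$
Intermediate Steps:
$\frac{s}{39487} + \frac{8526 \cdot \frac{1}{30077}}{-11012} = - \frac{28434}{39487} + \frac{8526 \cdot \frac{1}{30077}}{-11012} = \left(-28434\right) \frac{1}{39487} + 8526 \cdot \frac{1}{30077} \left(- \frac{1}{11012}\right) = - \frac{4062}{5641} + \frac{8526}{30077} \left(- \frac{1}{11012}\right) = - \frac{4062}{5641} - \frac{4263}{165603962} = - \frac{672707341227}{934171949642}$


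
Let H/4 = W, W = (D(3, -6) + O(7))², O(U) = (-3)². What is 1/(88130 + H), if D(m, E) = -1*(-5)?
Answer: 1/88914 ≈ 1.1247e-5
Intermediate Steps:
D(m, E) = 5
O(U) = 9
W = 196 (W = (5 + 9)² = 14² = 196)
H = 784 (H = 4*196 = 784)
1/(88130 + H) = 1/(88130 + 784) = 1/88914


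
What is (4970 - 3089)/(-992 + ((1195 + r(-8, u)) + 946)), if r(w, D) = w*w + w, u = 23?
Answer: 1881/1205 ≈ 1.5610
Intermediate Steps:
r(w, D) = w + w² (r(w, D) = w² + w = w + w²)
(4970 - 3089)/(-992 + ((1195 + r(-8, u)) + 946)) = (4970 - 3089)/(-992 + ((1195 - 8*(1 - 8)) + 946)) = 1881/(-992 + ((1195 - 8*(-7)) + 946)) = 1881/(-992 + ((1195 + 56) + 946)) = 1881/(-992 + (1251 + 946)) = 1881/(-992 + 2197) = 1881/1205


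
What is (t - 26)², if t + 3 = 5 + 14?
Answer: 100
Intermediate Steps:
t = 16 (t = -3 + (5 + 14) = -3 + 19 = 16)
(t - 26)² = (16 - 26)² = (-10)² = 100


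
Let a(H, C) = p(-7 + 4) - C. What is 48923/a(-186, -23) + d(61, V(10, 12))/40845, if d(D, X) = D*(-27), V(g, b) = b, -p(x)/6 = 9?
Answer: -666103664/422065 ≈ -1578.2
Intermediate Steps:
p(x) = -54 (p(x) = -6*9 = -54)
a(H, C) = -54 - C
d(D, X) = -27*D
48923/a(-186, -23) + d(61, V(10, 12))/40845 = 48923/(-54 - 1*(-23)) - 27*61/40845 = 48923/(-54 + 23) - 1647*1/40845 = 48923/(-31) - 549/13615 = 48923*(-1/31) - 549/13615 = -48923/31 - 549/13615 = -666103664/422065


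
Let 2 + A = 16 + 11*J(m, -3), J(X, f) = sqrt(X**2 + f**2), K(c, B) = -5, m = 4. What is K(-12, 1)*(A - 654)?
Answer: 2925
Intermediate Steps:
A = 69 (A = -2 + (16 + 11*sqrt(4**2 + (-3)**2)) = -2 + (16 + 11*sqrt(16 + 9)) = -2 + (16 + 11*sqrt(25)) = -2 + (16 + 11*5) = -2 + (16 + 55) = -2 + 71 = 69)
K(-12, 1)*(A - 654) = -5*(69 - 654) = -5*(-585) = 2925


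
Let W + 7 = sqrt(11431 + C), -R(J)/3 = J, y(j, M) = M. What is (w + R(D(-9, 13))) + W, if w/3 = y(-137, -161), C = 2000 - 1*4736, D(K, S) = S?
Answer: -529 + sqrt(8695) ≈ -435.75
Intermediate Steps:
C = -2736 (C = 2000 - 4736 = -2736)
R(J) = -3*J
W = -7 + sqrt(8695) (W = -7 + sqrt(11431 - 2736) = -7 + sqrt(8695) ≈ 86.247)
w = -483 (w = 3*(-161) = -483)
(w + R(D(-9, 13))) + W = (-483 - 3*13) + (-7 + sqrt(8695)) = (-483 - 39) + (-7 + sqrt(8695)) = -522 + (-7 + sqrt(8695)) = -529 + sqrt(8695)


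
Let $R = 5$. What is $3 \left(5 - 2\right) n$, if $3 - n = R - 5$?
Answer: $27$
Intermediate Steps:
$n = 3$ ($n = 3 - \left(5 - 5\right) = 3 - 0 = 3 + 0 = 3$)
$3 \left(5 - 2\right) n = 3 \left(5 - 2\right) 3 = 3 \cdot 3 \cdot 3 = 3 \cdot 9 = 27$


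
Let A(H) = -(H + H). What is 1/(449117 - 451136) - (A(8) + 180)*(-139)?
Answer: 46025123/2019 ≈ 22796.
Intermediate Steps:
A(H) = -2*H
1/(449117 - 451136) - (A(8) + 180)*(-139) = 1/(449117 - 451136) - (-2*8 + 180)*(-139) = 1/(-2019) - (-16 + 180)*(-139) = -1/2019 - 164*(-139) = -1/2019 - 1*(-22796) = -1/2019 + 22796 = 46025123/2019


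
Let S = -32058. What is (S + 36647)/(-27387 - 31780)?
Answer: -4589/59167 ≈ -0.077560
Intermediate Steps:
(S + 36647)/(-27387 - 31780) = (-32058 + 36647)/(-27387 - 31780) = 4589/(-59167) = 4589*(-1/59167) = -4589/59167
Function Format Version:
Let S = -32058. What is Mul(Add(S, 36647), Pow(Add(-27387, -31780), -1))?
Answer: Rational(-4589, 59167) ≈ -0.077560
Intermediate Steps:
Mul(Add(S, 36647), Pow(Add(-27387, -31780), -1)) = Mul(Add(-32058, 36647), Pow(Add(-27387, -31780), -1)) = Mul(4589, Pow(-59167, -1)) = Mul(4589, Rational(-1, 59167)) = Rational(-4589, 59167)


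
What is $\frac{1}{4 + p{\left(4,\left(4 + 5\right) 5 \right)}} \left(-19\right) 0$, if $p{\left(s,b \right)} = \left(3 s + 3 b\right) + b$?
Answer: $0$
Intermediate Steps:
$p{\left(s,b \right)} = 3 s + 4 b$ ($p{\left(s,b \right)} = \left(3 b + 3 s\right) + b = 3 s + 4 b$)
$\frac{1}{4 + p{\left(4,\left(4 + 5\right) 5 \right)}} \left(-19\right) 0 = \frac{1}{4 + \left(3 \cdot 4 + 4 \left(4 + 5\right) 5\right)} \left(-19\right) 0 = \frac{1}{4 + \left(12 + 4 \cdot 9 \cdot 5\right)} \left(-19\right) 0 = \frac{1}{4 + \left(12 + 4 \cdot 45\right)} \left(-19\right) 0 = \frac{1}{4 + \left(12 + 180\right)} \left(-19\right) 0 = \frac{1}{4 + 192} \left(-19\right) 0 = \frac{1}{196} \left(-19\right) 0 = \left(- \frac{19}{196}\right) 0 = 0$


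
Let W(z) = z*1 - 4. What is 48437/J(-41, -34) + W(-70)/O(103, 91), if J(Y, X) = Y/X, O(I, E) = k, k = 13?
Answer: 21406120/533 ≈ 40162.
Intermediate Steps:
W(z) = -4 + z (W(z) = z - 4 = -4 + z)
O(I, E) = 13
48437/J(-41, -34) + W(-70)/O(103, 91) = 48437/((-41/(-34))) + (-4 - 70)/13 = 48437/((-41*(-1/34))) - 74*1/13 = 48437/(41/34) - 74/13 = 48437*(34/41) - 74/13 = 1646858/41 - 74/13 = 21406120/533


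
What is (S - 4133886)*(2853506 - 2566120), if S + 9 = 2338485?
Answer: -515975698260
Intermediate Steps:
S = 2338476 (S = -9 + 2338485 = 2338476)
(S - 4133886)*(2853506 - 2566120) = (2338476 - 4133886)*(2853506 - 2566120) = -1795410*287386 = -515975698260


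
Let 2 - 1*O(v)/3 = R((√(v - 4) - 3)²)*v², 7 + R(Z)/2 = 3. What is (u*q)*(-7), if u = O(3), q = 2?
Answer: -3108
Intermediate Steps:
R(Z) = -8 (R(Z) = -14 + 2*3 = -14 + 6 = -8)
O(v) = 6 + 24*v² (O(v) = 6 - (-24)*v² = 6 + 24*v²)
u = 222 (u = 6 + 24*3² = 6 + 24*9 = 6 + 216 = 222)
(u*q)*(-7) = (222*2)*(-7) = 444*(-7) = -3108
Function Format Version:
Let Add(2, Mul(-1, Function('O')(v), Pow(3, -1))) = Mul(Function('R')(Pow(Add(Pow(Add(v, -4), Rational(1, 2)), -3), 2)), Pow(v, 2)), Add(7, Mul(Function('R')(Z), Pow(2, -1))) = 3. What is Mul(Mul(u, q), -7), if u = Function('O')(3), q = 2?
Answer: -3108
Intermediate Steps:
Function('R')(Z) = -8 (Function('R')(Z) = Add(-14, Mul(2, 3)) = Add(-14, 6) = -8)
Function('O')(v) = Add(6, Mul(24, Pow(v, 2))) (Function('O')(v) = Add(6, Mul(-3, Mul(-8, Pow(v, 2)))) = Add(6, Mul(24, Pow(v, 2))))
u = 222 (u = Add(6, Mul(24, Pow(3, 2))) = Add(6, Mul(24, 9)) = Add(6, 216) = 222)
Mul(Mul(u, q), -7) = Mul(Mul(222, 2), -7) = Mul(444, -7) = -3108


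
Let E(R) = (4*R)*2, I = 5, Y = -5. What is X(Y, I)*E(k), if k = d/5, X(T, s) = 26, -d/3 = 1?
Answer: -624/5 ≈ -124.80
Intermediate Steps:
d = -3 (d = -3*1 = -3)
k = -⅗ (k = -3/5 = -3*⅕ = -⅗ ≈ -0.60000)
E(R) = 8*R
X(Y, I)*E(k) = 26*(8*(-⅗)) = 26*(-24/5) = -624/5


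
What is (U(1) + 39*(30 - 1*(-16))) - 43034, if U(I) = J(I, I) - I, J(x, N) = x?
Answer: -41240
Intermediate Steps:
U(I) = 0 (U(I) = I - I = 0)
(U(1) + 39*(30 - 1*(-16))) - 43034 = (0 + 39*(30 - 1*(-16))) - 43034 = (0 + 39*(30 + 16)) - 43034 = (0 + 39*46) - 43034 = (0 + 1794) - 43034 = 1794 - 43034 = -41240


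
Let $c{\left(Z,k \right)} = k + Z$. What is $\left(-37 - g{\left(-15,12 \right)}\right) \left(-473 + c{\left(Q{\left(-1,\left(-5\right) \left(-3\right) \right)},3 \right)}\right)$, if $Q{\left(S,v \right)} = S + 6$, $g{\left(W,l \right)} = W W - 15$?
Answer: $114855$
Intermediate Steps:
$g{\left(W,l \right)} = -15 + W^{2}$ ($g{\left(W,l \right)} = W^{2} - 15 = -15 + W^{2}$)
$Q{\left(S,v \right)} = 6 + S$
$c{\left(Z,k \right)} = Z + k$
$\left(-37 - g{\left(-15,12 \right)}\right) \left(-473 + c{\left(Q{\left(-1,\left(-5\right) \left(-3\right) \right)},3 \right)}\right) = \left(-37 - \left(-15 + \left(-15\right)^{2}\right)\right) \left(-473 + \left(\left(6 - 1\right) + 3\right)\right) = \left(-37 - \left(-15 + 225\right)\right) \left(-473 + \left(5 + 3\right)\right) = \left(-37 - 210\right) \left(-473 + 8\right) = \left(-37 - 210\right) \left(-465\right) = \left(-247\right) \left(-465\right) = 114855$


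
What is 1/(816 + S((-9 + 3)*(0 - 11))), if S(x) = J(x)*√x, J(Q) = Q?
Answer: 34/15765 - 11*√66/63060 ≈ 0.00073954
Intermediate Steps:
S(x) = x^(3/2) (S(x) = x*√x = x^(3/2))
1/(816 + S((-9 + 3)*(0 - 11))) = 1/(816 + ((-9 + 3)*(0 - 11))^(3/2)) = 1/(816 + (-6*(-11))^(3/2)) = 1/(816 + 66^(3/2)) = 1/(816 + 66*√66)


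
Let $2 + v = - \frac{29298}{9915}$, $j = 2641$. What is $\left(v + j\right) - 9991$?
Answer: $- \frac{24308126}{3305} \approx -7355.0$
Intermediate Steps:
$v = - \frac{16376}{3305}$ ($v = -2 - \frac{29298}{9915} = -2 - \frac{9766}{3305} = - \frac{16376}{3305} \approx -4.9549$)
$\left(v + j\right) - 9991 = \left(- \frac{16376}{3305} + 2641\right) - 9991 = \frac{8712129}{3305} - 9991 = - \frac{24308126}{3305}$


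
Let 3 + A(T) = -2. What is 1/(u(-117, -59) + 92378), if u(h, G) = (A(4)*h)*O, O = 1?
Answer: 1/92963 ≈ 1.0757e-5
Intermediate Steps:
A(T) = -5 (A(T) = -3 - 2 = -5)
u(h, G) = -5*h (u(h, G) = -5*h*1 = -5*h)
1/(u(-117, -59) + 92378) = 1/(-5*(-117) + 92378) = 1/(585 + 92378) = 1/92963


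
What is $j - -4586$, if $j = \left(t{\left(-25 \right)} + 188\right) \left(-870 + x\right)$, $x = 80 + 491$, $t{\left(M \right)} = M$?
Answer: $-44151$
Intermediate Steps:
$x = 571$
$j = -48737$ ($j = \left(-25 + 188\right) \left(-870 + 571\right) = 163 \left(-299\right) = -48737$)
$j - -4586 = -48737 - -4586 = -48737 + 4586 = -44151$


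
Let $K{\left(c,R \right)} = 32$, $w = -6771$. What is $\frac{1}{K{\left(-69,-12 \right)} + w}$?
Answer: $- \frac{1}{6739} \approx -0.00014839$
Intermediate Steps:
$\frac{1}{K{\left(-69,-12 \right)} + w} = \frac{1}{32 - 6771} = \frac{1}{-6739} = - \frac{1}{6739}$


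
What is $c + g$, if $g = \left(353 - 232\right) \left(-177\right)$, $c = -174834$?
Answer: $-196251$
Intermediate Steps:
$g = -21417$ ($g = 121 \left(-177\right) = -21417$)
$c + g = -174834 - 21417 = -196251$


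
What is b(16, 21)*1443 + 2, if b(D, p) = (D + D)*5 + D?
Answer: 253970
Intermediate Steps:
b(D, p) = 11*D (b(D, p) = (2*D)*5 + D = 10*D + D = 11*D)
b(16, 21)*1443 + 2 = (11*16)*1443 + 2 = 176*1443 + 2 = 253968 + 2 = 253970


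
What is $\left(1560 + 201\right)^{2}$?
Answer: $3101121$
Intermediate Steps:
$\left(1560 + 201\right)^{2} = 1761^{2} = 3101121$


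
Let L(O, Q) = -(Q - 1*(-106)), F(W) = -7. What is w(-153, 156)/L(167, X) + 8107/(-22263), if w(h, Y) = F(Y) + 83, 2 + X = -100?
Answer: -431104/22263 ≈ -19.364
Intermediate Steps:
X = -102 (X = -2 - 100 = -102)
L(O, Q) = -106 - Q (L(O, Q) = -(Q + 106) = -(106 + Q) = -106 - Q)
w(h, Y) = 76 (w(h, Y) = -7 + 83 = 76)
w(-153, 156)/L(167, X) + 8107/(-22263) = 76/(-106 - 1*(-102)) + 8107/(-22263) = 76/(-106 + 102) + 8107*(-1/22263) = 76/(-4) - 8107/22263 = 76*(-1/4) - 8107/22263 = -19 - 8107/22263 = -431104/22263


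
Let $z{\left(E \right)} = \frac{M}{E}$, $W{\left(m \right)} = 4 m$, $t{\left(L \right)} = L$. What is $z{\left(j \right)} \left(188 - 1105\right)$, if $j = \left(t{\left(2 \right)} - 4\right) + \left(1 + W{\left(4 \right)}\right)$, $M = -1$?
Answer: $\frac{917}{15} \approx 61.133$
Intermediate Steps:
$j = 15$ ($j = \left(2 - 4\right) + \left(1 + 4 \cdot 4\right) = -2 + \left(1 + 16\right) = -2 + 17 = 15$)
$z{\left(E \right)} = - \frac{1}{E}$
$z{\left(j \right)} \left(188 - 1105\right) = - \frac{1}{15} \left(188 - 1105\right) = \left(-1\right) \frac{1}{15} \left(-917\right) = \left(- \frac{1}{15}\right) \left(-917\right) = \frac{917}{15}$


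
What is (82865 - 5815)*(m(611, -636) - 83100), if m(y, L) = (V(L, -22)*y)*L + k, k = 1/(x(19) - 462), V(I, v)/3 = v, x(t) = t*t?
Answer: 198942162686750/101 ≈ 1.9697e+12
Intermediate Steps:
x(t) = t²
V(I, v) = 3*v
k = -1/101 (k = 1/(19² - 462) = 1/(361 - 462) = 1/(-101) = -1/101 ≈ -0.0099010)
m(y, L) = -1/101 - 66*L*y (m(y, L) = ((3*(-22))*y)*L - 1/101 = (-66*y)*L - 1/101 = -66*L*y - 1/101 = -1/101 - 66*L*y)
(82865 - 5815)*(m(611, -636) - 83100) = (82865 - 5815)*((-1/101 - 66*(-636)*611) - 83100) = 77050*((-1/101 + 25647336) - 83100) = 77050*(2590380935/101 - 83100) = 77050*(2581987835/101) = 198942162686750/101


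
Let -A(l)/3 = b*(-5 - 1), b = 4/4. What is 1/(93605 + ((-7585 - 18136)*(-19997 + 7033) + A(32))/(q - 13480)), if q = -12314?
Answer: 12897/1040500154 ≈ 1.2395e-5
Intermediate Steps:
b = 1 (b = 4*(¼) = 1)
A(l) = 18 (A(l) = -3*(-5 - 1) = -3*(-6) = 18)
1/(93605 + ((-7585 - 18136)*(-19997 + 7033) + A(32))/(q - 13480)) = 1/(93605 + ((-7585 - 18136)*(-19997 + 7033) + 18)/(-12314 - 13480)) = 1/(93605 + (-25721*(-12964) + 18)/(-25794)) = 1/(93605 + (333447044 + 18)*(-1/25794)) = 1/(93605 + 333447062*(-1/25794)) = 1/(93605 - 166723531/12897) = 1/(1040500154/12897) = 12897/1040500154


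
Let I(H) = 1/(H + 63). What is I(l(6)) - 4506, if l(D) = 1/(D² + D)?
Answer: -11927340/2647 ≈ -4506.0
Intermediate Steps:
l(D) = 1/(D + D²)
I(H) = 1/(63 + H)
I(l(6)) - 4506 = 1/(63 + 1/(6*(1 + 6))) - 4506 = 1/(63 + (⅙)/7) - 4506 = 1/(63 + (⅙)*(⅐)) - 4506 = 1/(63 + 1/42) - 4506 = 1/(2647/42) - 4506 = 42/2647 - 4506 = -11927340/2647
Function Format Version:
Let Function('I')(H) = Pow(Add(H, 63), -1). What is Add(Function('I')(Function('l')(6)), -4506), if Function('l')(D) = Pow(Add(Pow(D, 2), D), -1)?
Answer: Rational(-11927340, 2647) ≈ -4506.0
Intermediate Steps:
Function('l')(D) = Pow(Add(D, Pow(D, 2)), -1)
Function('I')(H) = Pow(Add(63, H), -1)
Add(Function('I')(Function('l')(6)), -4506) = Add(Pow(Add(63, Mul(Pow(6, -1), Pow(Add(1, 6), -1))), -1), -4506) = Add(Pow(Add(63, Mul(Rational(1, 6), Pow(7, -1))), -1), -4506) = Add(Pow(Add(63, Mul(Rational(1, 6), Rational(1, 7))), -1), -4506) = Add(Pow(Add(63, Rational(1, 42)), -1), -4506) = Add(Pow(Rational(2647, 42), -1), -4506) = Add(Rational(42, 2647), -4506) = Rational(-11927340, 2647)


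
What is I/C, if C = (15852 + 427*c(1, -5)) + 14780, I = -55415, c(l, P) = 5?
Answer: -55415/32767 ≈ -1.6912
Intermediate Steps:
C = 32767 (C = (15852 + 427*5) + 14780 = (15852 + 2135) + 14780 = 17987 + 14780 = 32767)
I/C = -55415/32767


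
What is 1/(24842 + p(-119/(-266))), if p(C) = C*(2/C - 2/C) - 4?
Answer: 1/24838 ≈ 4.0261e-5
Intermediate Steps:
p(C) = -4 (p(C) = C*0 - 4 = 0 - 4 = -4)
1/(24842 + p(-119/(-266))) = 1/(24842 - 4) = 1/24838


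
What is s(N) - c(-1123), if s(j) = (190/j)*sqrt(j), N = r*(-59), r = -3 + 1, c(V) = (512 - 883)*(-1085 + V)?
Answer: -819168 + 95*sqrt(118)/59 ≈ -8.1915e+5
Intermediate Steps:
c(V) = 402535 - 371*V (c(V) = -371*(-1085 + V) = 402535 - 371*V)
r = -2
N = 118 (N = -2*(-59) = 118)
s(j) = 190/sqrt(j)
s(N) - c(-1123) = 190/sqrt(118) - (402535 - 371*(-1123)) = 190*(sqrt(118)/118) - (402535 + 416633) = 95*sqrt(118)/59 - 1*819168 = 95*sqrt(118)/59 - 819168 = -819168 + 95*sqrt(118)/59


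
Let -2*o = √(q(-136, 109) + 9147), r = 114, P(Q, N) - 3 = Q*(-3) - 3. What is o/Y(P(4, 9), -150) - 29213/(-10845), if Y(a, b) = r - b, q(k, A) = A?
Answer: 29213/10845 - √2314/264 ≈ 2.5115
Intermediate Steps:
P(Q, N) = -3*Q (P(Q, N) = 3 + (Q*(-3) - 3) = 3 + (-3*Q - 3) = 3 + (-3 - 3*Q) = -3*Q)
o = -√2314 (o = -√(109 + 9147)/2 = -√2314 ≈ -48.104)
Y(a, b) = 114 - b
o/Y(P(4, 9), -150) - 29213/(-10845) = (-√2314)/(114 - 1*(-150)) - 29213/(-10845) = (-√2314)/(114 + 150) - 29213*(-1/10845) = -√2314/264 + 29213/10845 = 29213/10845 - √2314/264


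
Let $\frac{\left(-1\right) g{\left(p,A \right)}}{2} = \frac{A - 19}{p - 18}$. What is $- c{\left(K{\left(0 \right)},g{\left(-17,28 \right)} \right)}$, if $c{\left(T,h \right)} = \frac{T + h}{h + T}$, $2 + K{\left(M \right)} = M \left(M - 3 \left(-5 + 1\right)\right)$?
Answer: $-1$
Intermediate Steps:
$g{\left(p,A \right)} = - \frac{2 \left(-19 + A\right)}{-18 + p}$ ($g{\left(p,A \right)} = - 2 \frac{A - 19}{p - 18} = - 2 \frac{-19 + A}{-18 + p} = - \frac{2 \left(-19 + A\right)}{-18 + p}$)
$K{\left(M \right)} = -2 + M \left(12 + M\right)$ ($K{\left(M \right)} = -2 + M \left(M - 3 \left(-5 + 1\right)\right) = -2 + M \left(M - -12\right) = -2 + M \left(M + 12\right) = -2 + M \left(12 + M\right)$)
$c{\left(T,h \right)} = 1$ ($c{\left(T,h \right)} = \frac{T + h}{T + h} = 1$)
$- c{\left(K{\left(0 \right)},g{\left(-17,28 \right)} \right)} = \left(-1\right) 1 = -1$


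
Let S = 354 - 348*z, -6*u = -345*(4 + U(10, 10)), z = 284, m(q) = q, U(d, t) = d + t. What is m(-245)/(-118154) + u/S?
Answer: -23154235/1939261602 ≈ -0.011940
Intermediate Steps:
u = 1380 (u = -(-115)*(4 + (10 + 10))/2 = -(-115)*(4 + 20)/2 = -(-115)*24/2 = -⅙*(-8280) = 1380)
S = -98478 (S = 354 - 348*284 = 354 - 98832 = -98478)
m(-245)/(-118154) + u/S = -245/(-118154) + 1380/(-98478) = -245*(-1/118154) + 1380*(-1/98478) = 245/118154 - 230/16413 = -23154235/1939261602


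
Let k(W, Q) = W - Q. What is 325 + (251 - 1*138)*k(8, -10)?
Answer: 2359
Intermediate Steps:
325 + (251 - 1*138)*k(8, -10) = 325 + (251 - 1*138)*(8 - 1*(-10)) = 325 + (251 - 138)*(8 + 10) = 325 + 113*18 = 325 + 2034 = 2359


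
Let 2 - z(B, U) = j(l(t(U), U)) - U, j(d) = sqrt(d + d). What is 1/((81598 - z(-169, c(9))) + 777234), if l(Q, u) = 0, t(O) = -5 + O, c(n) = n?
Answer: 1/858821 ≈ 1.1644e-6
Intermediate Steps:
j(d) = sqrt(2)*sqrt(d) (j(d) = sqrt(2*d) = sqrt(2)*sqrt(d))
z(B, U) = 2 + U (z(B, U) = 2 - (sqrt(2)*sqrt(0) - U) = 2 - (sqrt(2)*0 - U) = 2 - (0 - U) = 2 - (-1)*U = 2 + U)
1/((81598 - z(-169, c(9))) + 777234) = 1/((81598 - (2 + 9)) + 777234) = 1/((81598 - 1*11) + 777234) = 1/((81598 - 11) + 777234) = 1/(81587 + 777234) = 1/858821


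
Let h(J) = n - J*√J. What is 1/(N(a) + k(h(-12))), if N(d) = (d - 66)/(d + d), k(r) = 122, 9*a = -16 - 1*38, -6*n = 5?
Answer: 1/128 ≈ 0.0078125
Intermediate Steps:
n = -⅚ (n = -⅙*5 = -⅚ ≈ -0.83333)
h(J) = -⅚ - J^(3/2) (h(J) = -⅚ - J*√J = -⅚ - J^(3/2))
a = -6 (a = (-16 - 1*38)/9 = (-16 - 38)/9 = (⅑)*(-54) = -6)
N(d) = (-66 + d)/(2*d) (N(d) = (-66 + d)/((2*d)) = (-66 + d)*(1/(2*d)) = (-66 + d)/(2*d))
1/(N(a) + k(h(-12))) = 1/((½)*(-66 - 6)/(-6) + 122) = 1/((½)*(-⅙)*(-72) + 122) = 1/(6 + 122) = 1/128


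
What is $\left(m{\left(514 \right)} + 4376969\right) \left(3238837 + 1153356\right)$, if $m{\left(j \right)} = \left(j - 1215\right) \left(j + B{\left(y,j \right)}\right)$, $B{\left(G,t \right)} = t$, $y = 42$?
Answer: $16059355345813$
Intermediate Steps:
$m{\left(j \right)} = 2 j \left(-1215 + j\right)$ ($m{\left(j \right)} = \left(j - 1215\right) \left(j + j\right) = \left(-1215 + j\right) 2 j = 2 j \left(-1215 + j\right)$)
$\left(m{\left(514 \right)} + 4376969\right) \left(3238837 + 1153356\right) = \left(2 \cdot 514 \left(-1215 + 514\right) + 4376969\right) \left(3238837 + 1153356\right) = \left(2 \cdot 514 \left(-701\right) + 4376969\right) 4392193 = \left(-720628 + 4376969\right) 4392193 = 3656341 \cdot 4392193 = 16059355345813$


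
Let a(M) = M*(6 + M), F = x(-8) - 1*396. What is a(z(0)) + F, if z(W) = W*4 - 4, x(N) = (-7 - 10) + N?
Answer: -429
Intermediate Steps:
x(N) = -17 + N
F = -421 (F = (-17 - 8) - 1*396 = -25 - 396 = -421)
z(W) = -4 + 4*W (z(W) = 4*W - 4 = -4 + 4*W)
a(z(0)) + F = (-4 + 4*0)*(6 + (-4 + 4*0)) - 421 = (-4 + 0)*(6 + (-4 + 0)) - 421 = -4*(6 - 4) - 421 = -4*2 - 421 = -8 - 421 = -429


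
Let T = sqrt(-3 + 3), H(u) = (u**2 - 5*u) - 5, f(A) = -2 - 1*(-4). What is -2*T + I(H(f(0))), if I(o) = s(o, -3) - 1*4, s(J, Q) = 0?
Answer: -4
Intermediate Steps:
f(A) = 2 (f(A) = -2 + 4 = 2)
H(u) = -5 + u**2 - 5*u
I(o) = -4 (I(o) = 0 - 1*4 = 0 - 4 = -4)
T = 0 (T = sqrt(0) = 0)
-2*T + I(H(f(0))) = -2*0 - 4 = 0 - 4 = -4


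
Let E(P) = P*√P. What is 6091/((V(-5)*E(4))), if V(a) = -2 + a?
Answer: -6091/56 ≈ -108.77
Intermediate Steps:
E(P) = P^(3/2)
6091/((V(-5)*E(4))) = 6091/(((-2 - 5)*4^(3/2))) = 6091/((-7*8)) = 6091/(-56) = 6091*(-1/56) = -6091/56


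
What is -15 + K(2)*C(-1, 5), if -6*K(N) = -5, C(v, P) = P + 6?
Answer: -35/6 ≈ -5.8333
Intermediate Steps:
C(v, P) = 6 + P
K(N) = ⅚ (K(N) = -⅙*(-5) = ⅚)
-15 + K(2)*C(-1, 5) = -15 + 5*(6 + 5)/6 = -15 + (⅚)*11 = -15 + 55/6 = -35/6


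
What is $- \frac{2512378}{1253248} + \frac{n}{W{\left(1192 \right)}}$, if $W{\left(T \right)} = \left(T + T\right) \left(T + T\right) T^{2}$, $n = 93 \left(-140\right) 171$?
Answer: $- \frac{39625987069418051}{19766604473102336} \approx -2.0047$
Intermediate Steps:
$n = -2226420$ ($n = \left(-13020\right) 171 = -2226420$)
$W{\left(T \right)} = 4 T^{4}$ ($W{\left(T \right)} = 2 T 2 T T^{2} = 4 T^{2} T^{2} = 4 T^{4}$)
$- \frac{2512378}{1253248} + \frac{n}{W{\left(1192 \right)}} = - \frac{2512378}{1253248} - \frac{2226420}{4 \cdot 1192^{4}} = \left(-2512378\right) \frac{1}{1253248} - \frac{2226420}{4 \cdot 2018854506496} = - \frac{1256189}{626624} - \frac{2226420}{8075418025984} = - \frac{1256189}{626624} - \frac{556605}{2018854506496} = - \frac{39625987069418051}{19766604473102336}$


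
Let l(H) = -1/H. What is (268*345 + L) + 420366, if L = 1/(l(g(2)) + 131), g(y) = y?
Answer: 133847588/261 ≈ 5.1283e+5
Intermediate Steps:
L = 2/261 (L = 1/(-1/2 + 131) = 1/(261/2) = 2/261 ≈ 0.0076628)
(268*345 + L) + 420366 = (268*345 + 2/261) + 420366 = (92460 + 2/261) + 420366 = 24132062/261 + 420366 = 133847588/261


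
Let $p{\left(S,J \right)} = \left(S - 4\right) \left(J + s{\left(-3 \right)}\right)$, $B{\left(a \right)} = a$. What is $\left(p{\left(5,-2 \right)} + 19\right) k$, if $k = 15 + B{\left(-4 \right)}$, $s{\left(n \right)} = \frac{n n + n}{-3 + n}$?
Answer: $176$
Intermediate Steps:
$s{\left(n \right)} = \frac{n + n^{2}}{-3 + n}$ ($s{\left(n \right)} = \frac{n^{2} + n}{-3 + n} = \frac{n + n^{2}}{-3 + n}$)
$p{\left(S,J \right)} = \left(-1 + J\right) \left(-4 + S\right)$ ($p{\left(S,J \right)} = \left(S - 4\right) \left(J - \frac{3 \left(1 - 3\right)}{-3 - 3}\right) = \left(-4 + S\right) \left(J - 3 \frac{1}{-6} \left(-2\right)\right) = \left(-4 + S\right) \left(J - \left(- \frac{1}{2}\right) \left(-2\right)\right) = \left(-4 + S\right) \left(J - 1\right) = \left(-4 + S\right) \left(-1 + J\right) = \left(-1 + J\right) \left(-4 + S\right)$)
$k = 11$ ($k = 15 - 4 = 11$)
$\left(p{\left(5,-2 \right)} + 19\right) k = \left(\left(4 - 5 - -8 - 10\right) + 19\right) 11 = \left(\left(4 - 5 + 8 - 10\right) + 19\right) 11 = \left(-3 + 19\right) 11 = 16 \cdot 11 = 176$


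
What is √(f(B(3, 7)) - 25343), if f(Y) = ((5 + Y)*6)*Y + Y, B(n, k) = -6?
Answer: I*√25313 ≈ 159.1*I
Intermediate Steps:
f(Y) = Y + Y*(30 + 6*Y) (f(Y) = (30 + 6*Y)*Y + Y = Y*(30 + 6*Y) + Y = Y + Y*(30 + 6*Y))
√(f(B(3, 7)) - 25343) = √(-6*(31 + 6*(-6)) - 25343) = √(-6*(31 - 36) - 25343) = √(-6*(-5) - 25343) = √(30 - 25343) = √(-25313) = I*√25313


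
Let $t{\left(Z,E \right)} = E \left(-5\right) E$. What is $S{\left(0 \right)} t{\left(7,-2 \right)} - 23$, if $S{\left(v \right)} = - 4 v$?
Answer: $-23$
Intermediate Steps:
$t{\left(Z,E \right)} = - 5 E^{2}$ ($t{\left(Z,E \right)} = - 5 E E = - 5 E^{2}$)
$S{\left(0 \right)} t{\left(7,-2 \right)} - 23 = \left(-4\right) 0 \left(- 5 \left(-2\right)^{2}\right) - 23 = 0 \left(\left(-5\right) 4\right) - 23 = 0 \left(-20\right) - 23 = 0 - 23 = -23$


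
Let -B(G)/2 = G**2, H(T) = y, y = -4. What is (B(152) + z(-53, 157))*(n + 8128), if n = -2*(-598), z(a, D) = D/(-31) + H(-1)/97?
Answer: -1295689231116/3007 ≈ -4.3089e+8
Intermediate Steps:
H(T) = -4
z(a, D) = -4/97 - D/31 (z(a, D) = D/(-31) - 4/97 = D*(-1/31) - 4*1/97 = -D/31 - 4/97 = -4/97 - D/31)
B(G) = -2*G**2
n = 1196
(B(152) + z(-53, 157))*(n + 8128) = (-2*152**2 + (-4/97 - 1/31*157))*(1196 + 8128) = (-2*23104 + (-4/97 - 157/31))*9324 = (-46208 - 15353/3007)*9324 = -138962809/3007*9324 = -1295689231116/3007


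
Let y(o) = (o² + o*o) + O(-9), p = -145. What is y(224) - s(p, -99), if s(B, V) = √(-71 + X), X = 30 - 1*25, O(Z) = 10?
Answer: 100362 - I*√66 ≈ 1.0036e+5 - 8.124*I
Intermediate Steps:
y(o) = 10 + 2*o² (y(o) = (o² + o*o) + 10 = (o² + o²) + 10 = 2*o² + 10 = 10 + 2*o²)
X = 5 (X = 30 - 25 = 5)
s(B, V) = I*√66 (s(B, V) = √(-71 + 5) = √(-66) = I*√66)
y(224) - s(p, -99) = (10 + 2*224²) - I*√66 = (10 + 2*50176) - I*√66 = (10 + 100352) - I*√66 = 100362 - I*√66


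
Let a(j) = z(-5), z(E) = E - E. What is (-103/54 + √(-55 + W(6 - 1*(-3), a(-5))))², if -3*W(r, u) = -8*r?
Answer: (103 - 54*I*√31)²/2916 ≈ -27.362 - 21.24*I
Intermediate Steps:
z(E) = 0
a(j) = 0
W(r, u) = 8*r/3 (W(r, u) = -(-8)*r/3 = 8*r/3)
(-103/54 + √(-55 + W(6 - 1*(-3), a(-5))))² = (-103/54 + √(-55 + 8*(6 - 1*(-3))/3))² = (-103*1/54 + √(-55 + 8*(6 + 3)/3))² = (-103/54 + √(-55 + (8/3)*9))² = (-103/54 + √(-55 + 24))² = (-103/54 + √(-31))² = (-103/54 + I*√31)²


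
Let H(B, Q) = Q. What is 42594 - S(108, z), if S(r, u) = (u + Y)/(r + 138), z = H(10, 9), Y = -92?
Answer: 10478207/246 ≈ 42594.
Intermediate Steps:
z = 9
S(r, u) = (-92 + u)/(138 + r) (S(r, u) = (u - 92)/(r + 138) = (-92 + u)/(138 + r))
42594 - S(108, z) = 42594 - (-92 + 9)/(138 + 108) = 42594 - (-83)/246 = 42594 - 1*(-83/246) = 42594 + 83/246 = 10478207/246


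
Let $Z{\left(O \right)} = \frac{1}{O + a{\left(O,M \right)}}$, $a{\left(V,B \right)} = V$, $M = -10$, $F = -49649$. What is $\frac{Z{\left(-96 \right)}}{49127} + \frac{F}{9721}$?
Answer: $- \frac{468308442937}{91692204864} \approx -5.1074$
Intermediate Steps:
$Z{\left(O \right)} = \frac{1}{2 O}$ ($Z{\left(O \right)} = \frac{1}{O + O} = \frac{1}{2 O}$)
$\frac{Z{\left(-96 \right)}}{49127} + \frac{F}{9721} = \frac{\frac{1}{2} \frac{1}{-96}}{49127} - \frac{49649}{9721} = \frac{1}{2} \left(- \frac{1}{96}\right) \frac{1}{49127} - \frac{49649}{9721} = \left(- \frac{1}{192}\right) \frac{1}{49127} - \frac{49649}{9721} = - \frac{1}{9432384} - \frac{49649}{9721} = - \frac{468308442937}{91692204864}$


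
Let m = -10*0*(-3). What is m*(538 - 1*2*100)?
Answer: 0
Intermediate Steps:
m = 0 (m = 0*(-3) = 0)
m*(538 - 1*2*100) = 0*(538 - 1*2*100) = 0*(538 - 2*100) = 0*(538 - 200) = 0*338 = 0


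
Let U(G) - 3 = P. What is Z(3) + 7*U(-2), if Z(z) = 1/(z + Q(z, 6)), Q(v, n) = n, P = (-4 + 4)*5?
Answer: 190/9 ≈ 21.111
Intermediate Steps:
P = 0 (P = 0*5 = 0)
U(G) = 3 (U(G) = 3 + 0 = 3)
Z(z) = 1/(6 + z) (Z(z) = 1/(z + 6) = 1/(6 + z))
Z(3) + 7*U(-2) = 1/(6 + 3) + 7*3 = 1/9 + 21 = 190/9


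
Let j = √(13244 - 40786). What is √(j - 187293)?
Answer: √(-187293 + I*√27542) ≈ 0.192 + 432.77*I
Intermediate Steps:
j = I*√27542 (j = √(-27542) = I*√27542 ≈ 165.96*I)
√(j - 187293) = √(I*√27542 - 187293) = √(-187293 + I*√27542)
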